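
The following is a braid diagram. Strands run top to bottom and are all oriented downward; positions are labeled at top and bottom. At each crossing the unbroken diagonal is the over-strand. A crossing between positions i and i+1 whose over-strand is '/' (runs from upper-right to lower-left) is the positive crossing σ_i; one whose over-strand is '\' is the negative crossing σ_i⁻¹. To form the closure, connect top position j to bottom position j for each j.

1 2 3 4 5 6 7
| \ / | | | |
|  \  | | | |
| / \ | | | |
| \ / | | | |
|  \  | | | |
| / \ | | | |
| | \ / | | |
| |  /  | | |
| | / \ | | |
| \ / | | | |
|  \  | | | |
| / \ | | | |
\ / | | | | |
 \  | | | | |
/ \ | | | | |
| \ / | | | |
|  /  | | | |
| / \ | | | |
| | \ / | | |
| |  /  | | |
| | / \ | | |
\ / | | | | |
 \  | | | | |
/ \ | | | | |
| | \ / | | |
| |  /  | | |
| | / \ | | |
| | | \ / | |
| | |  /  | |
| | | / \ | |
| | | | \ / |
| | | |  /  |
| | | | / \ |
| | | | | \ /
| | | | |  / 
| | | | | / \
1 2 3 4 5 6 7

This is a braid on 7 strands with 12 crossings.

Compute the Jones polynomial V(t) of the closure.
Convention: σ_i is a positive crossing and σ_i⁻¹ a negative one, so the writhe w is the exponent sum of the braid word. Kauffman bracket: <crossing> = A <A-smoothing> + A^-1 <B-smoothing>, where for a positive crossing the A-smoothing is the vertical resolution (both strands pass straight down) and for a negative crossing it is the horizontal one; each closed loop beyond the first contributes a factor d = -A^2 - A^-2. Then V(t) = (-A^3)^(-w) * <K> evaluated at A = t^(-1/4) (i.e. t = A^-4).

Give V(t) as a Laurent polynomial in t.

Reading the diagram top to bottom ('/'-over between positions i,i+1 = s_i, '\'-over = s_i^-1): braid word = s2^-1 s2^-1 s3 s2^-1 s1^-1 s2 s3 s1^-1 s3 s4 s5 s6.
The presented braid s2^-1 s2^-1 s3 s2^-1 s1^-1 s2 s3 s1^-1 s3 s4 s5 s6 on 7 strands reduces by inverse Markov moves (closure unchanged at each step):
  Destabilize: the word has the form β·s6 where s6 occurs only as the final letter (β ∈ B_6); drop it and the last strand → 6 strands.
  Destabilize: the word has the form β·s5 where s5 occurs only as the final letter (β ∈ B_5); drop it and the last strand → 5 strands.
  Destabilize: the word has the form β·s4 where s4 occurs only as the final letter (β ∈ B_4); drop it and the last strand → 4 strands.
Reduced to β = s2^-1 s2^-1 s3 s2^-1 s1^-1 s2 s3 s1^-1 s3 on 4 strands, 9 crossings.
Compute on β:
Braid: s2^-1 s2^-1 s3 s2^-1 s1^-1 s2 s3 s1^-1 s3 on 4 strands, 9 crossings.
Writhe w = (#positive) - (#negative) = 4 - 5 = -1.
Enumerate smoothing states for the bracket polynomial. There are 2^9 = 512 states.
Smooth each crossing (0=||, 1=⌣⌢); contribution A^(Σ sign_k(1-2s_k)) * d^(L-1).
Tabulate the states by total A-exponent and number of loops L (A-exp: L × count):
  A^9: L=5 ×1
  A^7: L=4 ×9
  A^5: L=3 ×32, L=5 ×4
  A^3: L=2 ×55, L=4 ×28, L=6 ×1
  A^1: L=1 ×39, L=3 ×77, L=5 ×10
  A^-1: L=2 ×87, L=4 ×38, L=6 ×1
  A^-3: L=1 ×14, L=3 ×64, L=5 ×6
  A^-5: L=2 ×17, L=4 ×19
  A^-7: L=3 ×7, L=5 ×2
  A^-9: L=4 ×1
Each group contributes A^e * Σ count * d^(L-1):
Powers of d = -A^2 - A^-2: d^2 = A^4 + 2 + A^-4; d^3 = -A^6 - 3*A^2 - 3*A^-2 - A^-6; d^4 = A^8 + 4*A^4 + 6 + 4*A^-4 + A^-8; d^5 = -A^10 - 5*A^6 - 10*A^2 - 10*A^-2 - 5*A^-6 - A^-10.
  A^9 * (d^4) = A^17 + 4*A^13 + 6*A^9 + 4*A^5 + A
  A^7 * (9*d^3) = -9*A^13 - 27*A^9 - 27*A^5 - 9*A
  A^5 * (32*d^2 + 4*d^4) = 4*A^13 + 48*A^9 + 88*A^5 + 48*A + 4*A^-3
  A^3 * (55*d + 28*d^3 + d^5) = -A^13 - 33*A^9 - 149*A^5 - 149*A - 33*A^-3 - A^-7
  A^1 * (39 + 77*d^2 + 10*d^4) = 10*A^9 + 117*A^5 + 253*A + 117*A^-3 + 10*A^-7
  A^-1 * (87*d + 38*d^3 + d^5) = -A^9 - 43*A^5 - 211*A - 211*A^-3 - 43*A^-7 - A^-11
  A^-3 * (14 + 64*d^2 + 6*d^4) = 6*A^5 + 88*A + 178*A^-3 + 88*A^-7 + 6*A^-11
  A^-5 * (17*d + 19*d^3) = -19*A - 74*A^-3 - 74*A^-7 - 19*A^-11
  A^-7 * (7*d^2 + 2*d^4) = 2*A + 15*A^-3 + 26*A^-7 + 15*A^-11 + 2*A^-15
  A^-9 * (d^3) = -A^-3 - 3*A^-7 - 3*A^-11 - A^-15
Summing the groups: <K> = A^17 - 2*A^13 + 3*A^9 - 4*A^5 + 4*A - 5*A^-3 + 3*A^-7 - 2*A^-11 + A^-15
Normalise by the writhe: (-A^3)^(-w) = (-A^3)^(1) = -A^3, so f(A) = -A^3 * <K> = -A^20 + 2*A^16 - 3*A^12 + 4*A^8 - 4*A^4 + 5 - 3*A^-4 + 2*A^-8 - A^-12.
Substitute A = t^(-1/4), i.e. A^e → t^(-e/4): V(t) = -t^3 + 2*t^2 - 3*t + 5 - 4*t^-1 + 4*t^-2 - 3*t^-3 + 2*t^-4 - t^-5

Answer: -t^3 + 2*t^2 - 3*t + 5 - 4*t^-1 + 4*t^-2 - 3*t^-3 + 2*t^-4 - t^-5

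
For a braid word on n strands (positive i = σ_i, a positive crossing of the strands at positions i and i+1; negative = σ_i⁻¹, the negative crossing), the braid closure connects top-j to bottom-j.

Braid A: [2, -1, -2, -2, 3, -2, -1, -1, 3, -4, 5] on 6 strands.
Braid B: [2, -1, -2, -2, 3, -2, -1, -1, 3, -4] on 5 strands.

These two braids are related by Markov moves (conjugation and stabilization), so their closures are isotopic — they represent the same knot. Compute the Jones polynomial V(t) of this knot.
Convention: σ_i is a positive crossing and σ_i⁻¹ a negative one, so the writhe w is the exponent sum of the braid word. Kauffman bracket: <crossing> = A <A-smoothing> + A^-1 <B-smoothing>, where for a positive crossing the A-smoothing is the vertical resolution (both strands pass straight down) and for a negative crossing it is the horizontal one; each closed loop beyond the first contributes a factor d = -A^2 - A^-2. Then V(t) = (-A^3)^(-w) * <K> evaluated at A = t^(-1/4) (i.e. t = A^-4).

Markov-equivalent braids have isotopic closures, hence identical knot invariants. Strip the Markov moves from each word to reach a common short braid β, then compute V(t) once on β.
Braid A: s2 s1^-1 s2^-1 s2^-1 s3 s2^-1 s1^-1 s1^-1 s3 s4^-1 s5 on 6 strands reduces by inverse Markov moves (closure unchanged at each step):
  Destabilize: the word has the form β·s5 where s5 occurs only as the final letter (β ∈ B_5); drop it and the last strand → 5 strands.
  Destabilize: the word has the form β·s4^-1 where s4^-1 occurs only as the final letter (β ∈ B_4); drop it and the last strand → 4 strands.
Reduced to β = s2 s1^-1 s2^-1 s2^-1 s3 s2^-1 s1^-1 s1^-1 s3 on 4 strands, 9 crossings.
Braid B: s2 s1^-1 s2^-1 s2^-1 s3 s2^-1 s1^-1 s1^-1 s3 s4^-1 on 5 strands reduces by inverse Markov moves (closure unchanged at each step):
  Destabilize: the word has the form β·s4^-1 where s4^-1 occurs only as the final letter (β ∈ B_4); drop it and the last strand → 4 strands.
Reduced to β = s2 s1^-1 s2^-1 s2^-1 s3 s2^-1 s1^-1 s1^-1 s3 on 4 strands, 9 crossings.
Both give the same β = s2 s1^-1 s2^-1 s2^-1 s3 s2^-1 s1^-1 s1^-1 s3 on 4 strands, so one state sum suffices:
Braid: s2 s1^-1 s2^-1 s2^-1 s3 s2^-1 s1^-1 s1^-1 s3 on 4 strands, 9 crossings.
Writhe w = (#positive) - (#negative) = 3 - 6 = -3.
State-sum expansion of <K>. There are 2^9 = 512 states.
For each crossing: s=0 is the vertical smoothing, s=1 horizontal. Crossing k contributes A^(sign_k * (1 - 2*s_k)); loop factor d = -A^2 - A^-2.
Tabulate the states by total A-exponent and number of loops L (A-exp: L × count):
  A^9: L=6 ×1
  A^7: L=5 ×9
  A^5: L=4 ×35, L=6 ×1
  A^3: L=3 ×73, L=5 ×11
  A^1: L=2 ×82, L=4 ×43, L=6 ×1
  A^-1: L=1 ×40, L=3 ×79, L=5 ×7
  A^-3: L=2 ×63, L=4 ×21
  A^-5: L=1 ×9, L=3 ×26, L=5 ×1
  A^-7: L=2 ×6, L=4 ×3
  A^-9: L=3 ×1
Each group contributes A^e * Σ count * d^(L-1):
Powers of d = -A^2 - A^-2: d^2 = A^4 + 2 + A^-4; d^3 = -A^6 - 3*A^2 - 3*A^-2 - A^-6; d^4 = A^8 + 4*A^4 + 6 + 4*A^-4 + A^-8; d^5 = -A^10 - 5*A^6 - 10*A^2 - 10*A^-2 - 5*A^-6 - A^-10.
  A^9 * (d^5) = -A^19 - 5*A^15 - 10*A^11 - 10*A^7 - 5*A^3 - A^-1
  A^7 * (9*d^4) = 9*A^15 + 36*A^11 + 54*A^7 + 36*A^3 + 9*A^-1
  A^5 * (35*d^3 + d^5) = -A^15 - 40*A^11 - 115*A^7 - 115*A^3 - 40*A^-1 - A^-5
  A^3 * (73*d^2 + 11*d^4) = 11*A^11 + 117*A^7 + 212*A^3 + 117*A^-1 + 11*A^-5
  A^1 * (82*d + 43*d^3 + d^5) = -A^11 - 48*A^7 - 221*A^3 - 221*A^-1 - 48*A^-5 - A^-9
  A^-1 * (40 + 79*d^2 + 7*d^4) = 7*A^7 + 107*A^3 + 240*A^-1 + 107*A^-5 + 7*A^-9
  A^-3 * (63*d + 21*d^3) = -21*A^3 - 126*A^-1 - 126*A^-5 - 21*A^-9
  A^-5 * (9 + 26*d^2 + d^4) = A^3 + 30*A^-1 + 67*A^-5 + 30*A^-9 + A^-13
  A^-7 * (6*d + 3*d^3) = -3*A^-1 - 15*A^-5 - 15*A^-9 - 3*A^-13
  A^-9 * (d^2) = A^-5 + 2*A^-9 + A^-13
Summing the groups: <K> = -A^19 + 3*A^15 - 4*A^11 + 5*A^7 - 6*A^3 + 5*A^-1 - 4*A^-5 + 2*A^-9 - A^-13
Normalise by the writhe: (-A^3)^(-w) = (-A^3)^(3) = -A^9, so f(A) = -A^9 * <K> = A^28 - 3*A^24 + 4*A^20 - 5*A^16 + 6*A^12 - 5*A^8 + 4*A^4 - 2 + A^-4.
Substitute A = t^(-1/4), i.e. A^e → t^(-e/4): V(t) = t - 2 + 4*t^-1 - 5*t^-2 + 6*t^-3 - 5*t^-4 + 4*t^-5 - 3*t^-6 + t^-7

Answer: t - 2 + 4*t^-1 - 5*t^-2 + 6*t^-3 - 5*t^-4 + 4*t^-5 - 3*t^-6 + t^-7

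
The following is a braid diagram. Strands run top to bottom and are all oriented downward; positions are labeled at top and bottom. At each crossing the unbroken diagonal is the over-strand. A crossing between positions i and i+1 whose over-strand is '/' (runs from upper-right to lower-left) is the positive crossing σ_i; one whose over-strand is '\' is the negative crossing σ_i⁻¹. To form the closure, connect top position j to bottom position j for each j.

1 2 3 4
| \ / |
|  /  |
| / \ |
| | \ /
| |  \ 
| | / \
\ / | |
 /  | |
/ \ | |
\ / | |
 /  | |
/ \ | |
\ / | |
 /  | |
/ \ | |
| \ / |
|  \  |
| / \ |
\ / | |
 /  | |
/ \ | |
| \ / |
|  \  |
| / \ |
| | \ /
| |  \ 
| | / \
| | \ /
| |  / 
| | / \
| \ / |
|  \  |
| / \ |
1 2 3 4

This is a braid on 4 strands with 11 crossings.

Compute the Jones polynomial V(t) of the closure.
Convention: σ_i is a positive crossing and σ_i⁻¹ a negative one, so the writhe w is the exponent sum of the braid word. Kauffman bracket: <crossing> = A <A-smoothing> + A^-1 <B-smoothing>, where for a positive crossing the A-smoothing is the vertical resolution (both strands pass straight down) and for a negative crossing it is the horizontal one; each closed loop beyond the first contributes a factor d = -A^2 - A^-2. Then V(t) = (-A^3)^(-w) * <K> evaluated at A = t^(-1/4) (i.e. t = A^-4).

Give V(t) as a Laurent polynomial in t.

t^5 - 2*t^4 + 2*t^3 - 2*t^2 + 2*t - 1 + t^-1

Derivation:
Reading the diagram top to bottom ('/'-over between positions i,i+1 = s_i, '\'-over = s_i^-1): braid word = s2 s3^-1 s1 s1 s1 s2^-1 s1 s2^-1 s3^-1 s3 s2^-1.
The presented braid s2 s3^-1 s1 s1 s1 s2^-1 s1 s2^-1 s3^-1 s3 s2^-1 on 4 strands reduces by inverse Markov moves (closure unchanged at each step):
  Deconjugate: the word is γ·β·γ⁻¹ with γ = s2 s3^-1 (prefix) and γ⁻¹ = s3 s2^-1 (suffix); strip both.
  Destabilize: the word has the form β·s3^-1 where s3^-1 occurs only as the final letter (β ∈ B_3); drop it and the last strand → 3 strands.
Reduced to β = s1 s1 s1 s2^-1 s1 s2^-1 on 3 strands, 6 crossings.
Compute on β:
Braid: s1 s1 s1 s2^-1 s1 s2^-1 on 3 strands, 6 crossings.
Writhe w = (#positive) - (#negative) = 4 - 2 = 2.
Computing the Kauffman bracket via state sum. There are 2^6 = 64 states.
Smooth each crossing (0=||, 1=⌣⌢); contribution A^(Σ sign_k(1-2s_k)) * d^(L-1).
Tabulate the states by total A-exponent and number of loops L (A-exp: L × count):
  A^6: L=3 ×1
  A^4: L=2 ×6
  A^2: L=1 ×11, L=3 ×4
  A^0: L=2 ×19, L=4 ×1
  A^-2: L=3 ×15
  A^-4: L=4 ×6
  A^-6: L=5 ×1
Each group contributes A^e * Σ count * d^(L-1):
Powers of d = -A^2 - A^-2: d^2 = A^4 + 2 + A^-4; d^3 = -A^6 - 3*A^2 - 3*A^-2 - A^-6; d^4 = A^8 + 4*A^4 + 6 + 4*A^-4 + A^-8.
  A^6 * (d^2) = A^10 + 2*A^6 + A^2
  A^4 * (6*d) = -6*A^6 - 6*A^2
  A^2 * (11 + 4*d^2) = 4*A^6 + 19*A^2 + 4*A^-2
  A^0 * (19*d + d^3) = -A^6 - 22*A^2 - 22*A^-2 - A^-6
  A^-2 * (15*d^2) = 15*A^2 + 30*A^-2 + 15*A^-6
  A^-4 * (6*d^3) = -6*A^2 - 18*A^-2 - 18*A^-6 - 6*A^-10
  A^-6 * (d^4) = A^2 + 4*A^-2 + 6*A^-6 + 4*A^-10 + A^-14
Summing the groups: <K> = A^10 - A^6 + 2*A^2 - 2*A^-2 + 2*A^-6 - 2*A^-10 + A^-14
Normalise by the writhe: (-A^3)^(-w) = (-A^3)^(-2) = A^-6, so f(A) = A^-6 * <K> = A^4 - 1 + 2*A^-4 - 2*A^-8 + 2*A^-12 - 2*A^-16 + A^-20.
Substitute A = t^(-1/4), i.e. A^e → t^(-e/4): V(t) = t^5 - 2*t^4 + 2*t^3 - 2*t^2 + 2*t - 1 + t^-1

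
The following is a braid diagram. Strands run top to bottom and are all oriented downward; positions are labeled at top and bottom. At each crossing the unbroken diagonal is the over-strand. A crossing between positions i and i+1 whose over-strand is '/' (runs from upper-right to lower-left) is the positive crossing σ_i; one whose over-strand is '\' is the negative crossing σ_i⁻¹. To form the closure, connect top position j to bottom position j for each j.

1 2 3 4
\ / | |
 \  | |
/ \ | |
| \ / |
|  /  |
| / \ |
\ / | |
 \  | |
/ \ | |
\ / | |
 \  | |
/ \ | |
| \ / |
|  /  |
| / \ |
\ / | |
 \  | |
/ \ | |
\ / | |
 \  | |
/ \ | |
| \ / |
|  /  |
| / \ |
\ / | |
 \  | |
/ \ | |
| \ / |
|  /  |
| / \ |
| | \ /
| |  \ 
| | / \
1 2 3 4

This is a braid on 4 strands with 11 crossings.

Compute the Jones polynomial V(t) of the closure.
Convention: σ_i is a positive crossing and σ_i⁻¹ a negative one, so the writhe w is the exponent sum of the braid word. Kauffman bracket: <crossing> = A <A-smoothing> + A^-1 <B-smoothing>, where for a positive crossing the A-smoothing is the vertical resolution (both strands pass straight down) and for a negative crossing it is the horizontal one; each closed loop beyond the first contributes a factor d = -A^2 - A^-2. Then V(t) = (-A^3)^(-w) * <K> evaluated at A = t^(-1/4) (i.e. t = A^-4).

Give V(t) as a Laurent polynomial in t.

Reading the diagram top to bottom ('/'-over between positions i,i+1 = s_i, '\'-over = s_i^-1): braid word = s1^-1 s2 s1^-1 s1^-1 s2 s1^-1 s1^-1 s2 s1^-1 s2 s3^-1.
The presented braid s1^-1 s2 s1^-1 s1^-1 s2 s1^-1 s1^-1 s2 s1^-1 s2 s3^-1 on 4 strands reduces by inverse Markov moves (closure unchanged at each step):
  Destabilize: the word has the form β·s3^-1 where s3^-1 occurs only as the final letter (β ∈ B_3); drop it and the last strand → 3 strands.
Reduced to β = s1^-1 s2 s1^-1 s1^-1 s2 s1^-1 s1^-1 s2 s1^-1 s2 on 3 strands, 10 crossings.
Compute on β:
Braid: s1^-1 s2 s1^-1 s1^-1 s2 s1^-1 s1^-1 s2 s1^-1 s2 on 3 strands, 10 crossings.
Writhe w = (#positive) - (#negative) = 4 - 6 = -2.
State-sum expansion of <K>. There are 2^10 = 1024 states.
For each crossing: s=0 is the vertical smoothing, s=1 horizontal. Crossing k contributes A^(sign_k * (1 - 2*s_k)); loop factor d = -A^2 - A^-2.
Tabulate the states by total A-exponent and number of loops L (A-exp: L × count):
  A^10: L=7 ×1
  A^8: L=6 ×10
  A^6: L=5 ×45
  A^4: L=4 ×118, L=6 ×2
  A^2: L=3 ×193, L=5 ×17
  A^0: L=2 ×192, L=4 ×59, L=6 ×1
  A^-2: L=1 ×95, L=3 ×108, L=5 ×7
  A^-4: L=2 ×95, L=4 ×25
  A^-6: L=3 ×43, L=5 ×2
  A^-8: L=4 ×10
  A^-10: L=5 ×1
Each group contributes A^e * Σ count * d^(L-1):
Powers of d = -A^2 - A^-2: d^2 = A^4 + 2 + A^-4; d^3 = -A^6 - 3*A^2 - 3*A^-2 - A^-6; d^4 = A^8 + 4*A^4 + 6 + 4*A^-4 + A^-8; d^5 = -A^10 - 5*A^6 - 10*A^2 - 10*A^-2 - 5*A^-6 - A^-10; d^6 = A^12 + 6*A^8 + 15*A^4 + 20 + 15*A^-4 + 6*A^-8 + A^-12.
  A^10 * (d^6) = A^22 + 6*A^18 + 15*A^14 + 20*A^10 + 15*A^6 + 6*A^2 + A^-2
  A^8 * (10*d^5) = -10*A^18 - 50*A^14 - 100*A^10 - 100*A^6 - 50*A^2 - 10*A^-2
  A^6 * (45*d^4) = 45*A^14 + 180*A^10 + 270*A^6 + 180*A^2 + 45*A^-2
  A^4 * (118*d^3 + 2*d^5) = -2*A^14 - 128*A^10 - 374*A^6 - 374*A^2 - 128*A^-2 - 2*A^-6
  A^2 * (193*d^2 + 17*d^4) = 17*A^10 + 261*A^6 + 488*A^2 + 261*A^-2 + 17*A^-6
  A^0 * (192*d + 59*d^3 + d^5) = -A^10 - 64*A^6 - 379*A^2 - 379*A^-2 - 64*A^-6 - A^-10
  A^-2 * (95 + 108*d^2 + 7*d^4) = 7*A^6 + 136*A^2 + 353*A^-2 + 136*A^-6 + 7*A^-10
  A^-4 * (95*d + 25*d^3) = -25*A^2 - 170*A^-2 - 170*A^-6 - 25*A^-10
  A^-6 * (43*d^2 + 2*d^4) = 2*A^2 + 51*A^-2 + 98*A^-6 + 51*A^-10 + 2*A^-14
  A^-8 * (10*d^3) = -10*A^-2 - 30*A^-6 - 30*A^-10 - 10*A^-14
  A^-10 * (d^4) = A^-2 + 4*A^-6 + 6*A^-10 + 4*A^-14 + A^-18
Summing the groups: <K> = A^22 - 4*A^18 + 8*A^14 - 12*A^10 + 15*A^6 - 16*A^2 + 15*A^-2 - 11*A^-6 + 8*A^-10 - 4*A^-14 + A^-18
Normalise by the writhe: (-A^3)^(-w) = (-A^3)^(2) = A^6, so f(A) = A^6 * <K> = A^28 - 4*A^24 + 8*A^20 - 12*A^16 + 15*A^12 - 16*A^8 + 15*A^4 - 11 + 8*A^-4 - 4*A^-8 + A^-12.
Substitute A = t^(-1/4), i.e. A^e → t^(-e/4): V(t) = t^3 - 4*t^2 + 8*t - 11 + 15*t^-1 - 16*t^-2 + 15*t^-3 - 12*t^-4 + 8*t^-5 - 4*t^-6 + t^-7

Answer: t^3 - 4*t^2 + 8*t - 11 + 15*t^-1 - 16*t^-2 + 15*t^-3 - 12*t^-4 + 8*t^-5 - 4*t^-6 + t^-7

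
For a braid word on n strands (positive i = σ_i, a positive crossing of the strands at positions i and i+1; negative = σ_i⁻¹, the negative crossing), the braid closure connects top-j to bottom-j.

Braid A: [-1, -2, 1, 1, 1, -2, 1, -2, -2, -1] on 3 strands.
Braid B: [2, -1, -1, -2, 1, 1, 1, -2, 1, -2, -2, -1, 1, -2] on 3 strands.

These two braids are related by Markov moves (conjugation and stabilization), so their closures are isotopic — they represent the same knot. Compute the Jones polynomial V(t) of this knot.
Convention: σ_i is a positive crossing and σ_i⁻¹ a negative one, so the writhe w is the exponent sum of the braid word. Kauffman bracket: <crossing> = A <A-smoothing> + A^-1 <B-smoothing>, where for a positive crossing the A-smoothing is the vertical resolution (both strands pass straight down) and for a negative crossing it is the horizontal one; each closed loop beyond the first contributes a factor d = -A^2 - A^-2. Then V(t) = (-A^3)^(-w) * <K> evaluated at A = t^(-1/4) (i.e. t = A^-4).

t^2 - 2*t + 3 - 3*t^-1 + 4*t^-2 - 3*t^-3 + 2*t^-4 - 2*t^-5 + t^-6

Derivation:
Markov-equivalent braids have isotopic closures, hence identical knot invariants. Strip the Markov moves from each word to reach a common short braid β, then compute V(t) once on β.
Braid A: s1^-1 s2^-1 s1 s1 s1 s2^-1 s1 s2^-1 s2^-1 s1^-1 on 3 strands has no conjugating prefix/suffix or stabilization to strip; take β = s1^-1 s2^-1 s1 s1 s1 s2^-1 s1 s2^-1 s2^-1 s1^-1.
Braid B: s2 s1^-1 s1^-1 s2^-1 s1 s1 s1 s2^-1 s1 s2^-1 s2^-1 s1^-1 s1 s2^-1 on 3 strands reduces by inverse Markov moves (closure unchanged at each step):
  Deconjugate: the word is γ·β·γ⁻¹ with γ = s2 s1^-1 (prefix) and γ⁻¹ = s1 s2^-1 (suffix); strip both.
Reduced to β = s1^-1 s2^-1 s1 s1 s1 s2^-1 s1 s2^-1 s2^-1 s1^-1 on 3 strands, 10 crossings.
Both give the same β = s1^-1 s2^-1 s1 s1 s1 s2^-1 s1 s2^-1 s2^-1 s1^-1 on 3 strands, so one state sum suffices:
Braid: s1^-1 s2^-1 s1 s1 s1 s2^-1 s1 s2^-1 s2^-1 s1^-1 on 3 strands, 10 crossings.
Writhe w = (#positive) - (#negative) = 4 - 6 = -2.
Enumerate smoothing states for the bracket polynomial. There are 2^10 = 1024 states.
Each crossing splits two ways (0=vertical, 1=horizontal). The state's weight is A^(#A-smoothings - #B-smoothings) * d^(loops - 1).
Tabulate the states by total A-exponent and number of loops L (A-exp: L × count):
  A^10: L=5 ×1
  A^8: L=4 ×10
  A^6: L=3 ×38, L=5 ×7
  A^4: L=2 ×67, L=4 ×49, L=6 ×4
  A^2: L=1 ×46, L=3 ×130, L=5 ×33, L=7 ×1
  A^0: L=2 ×131, L=4 ×110, L=6 ×11
  A^-2: L=1 ×25, L=3 ×133, L=5 ×51, L=7 ×1
  A^-4: L=2 ×37, L=4 ×72, L=6 ×11
  A^-6: L=3 ×25, L=5 ×19, L=7 ×1
  A^-8: L=4 ×8, L=6 ×2
  A^-10: L=5 ×1
Each group contributes A^e * Σ count * d^(L-1):
Powers of d = -A^2 - A^-2: d^2 = A^4 + 2 + A^-4; d^3 = -A^6 - 3*A^2 - 3*A^-2 - A^-6; d^4 = A^8 + 4*A^4 + 6 + 4*A^-4 + A^-8; d^5 = -A^10 - 5*A^6 - 10*A^2 - 10*A^-2 - 5*A^-6 - A^-10; d^6 = A^12 + 6*A^8 + 15*A^4 + 20 + 15*A^-4 + 6*A^-8 + A^-12.
  A^10 * (d^4) = A^18 + 4*A^14 + 6*A^10 + 4*A^6 + A^2
  A^8 * (10*d^3) = -10*A^14 - 30*A^10 - 30*A^6 - 10*A^2
  A^6 * (38*d^2 + 7*d^4) = 7*A^14 + 66*A^10 + 118*A^6 + 66*A^2 + 7*A^-2
  A^4 * (67*d + 49*d^3 + 4*d^5) = -4*A^14 - 69*A^10 - 254*A^6 - 254*A^2 - 69*A^-2 - 4*A^-6
  A^2 * (46 + 130*d^2 + 33*d^4 + d^6) = A^14 + 39*A^10 + 277*A^6 + 524*A^2 + 277*A^-2 + 39*A^-6 + A^-10
  A^0 * (131*d + 110*d^3 + 11*d^5) = -11*A^10 - 165*A^6 - 571*A^2 - 571*A^-2 - 165*A^-6 - 11*A^-10
  A^-2 * (25 + 133*d^2 + 51*d^4 + d^6) = A^10 + 57*A^6 + 352*A^2 + 617*A^-2 + 352*A^-6 + 57*A^-10 + A^-14
  A^-4 * (37*d + 72*d^3 + 11*d^5) = -11*A^6 - 127*A^2 - 363*A^-2 - 363*A^-6 - 127*A^-10 - 11*A^-14
  A^-6 * (25*d^2 + 19*d^4 + d^6) = A^6 + 25*A^2 + 116*A^-2 + 184*A^-6 + 116*A^-10 + 25*A^-14 + A^-18
  A^-8 * (8*d^3 + 2*d^5) = -2*A^2 - 18*A^-2 - 44*A^-6 - 44*A^-10 - 18*A^-14 - 2*A^-18
  A^-10 * (d^4) = A^-2 + 4*A^-6 + 6*A^-10 + 4*A^-14 + A^-18
Summing the groups: <K> = A^18 - 2*A^14 + 2*A^10 - 3*A^6 + 4*A^2 - 3*A^-2 + 3*A^-6 - 2*A^-10 + A^-14
Normalise by the writhe: (-A^3)^(-w) = (-A^3)^(2) = A^6, so f(A) = A^6 * <K> = A^24 - 2*A^20 + 2*A^16 - 3*A^12 + 4*A^8 - 3*A^4 + 3 - 2*A^-4 + A^-8.
Substitute A = t^(-1/4), i.e. A^e → t^(-e/4): V(t) = t^2 - 2*t + 3 - 3*t^-1 + 4*t^-2 - 3*t^-3 + 2*t^-4 - 2*t^-5 + t^-6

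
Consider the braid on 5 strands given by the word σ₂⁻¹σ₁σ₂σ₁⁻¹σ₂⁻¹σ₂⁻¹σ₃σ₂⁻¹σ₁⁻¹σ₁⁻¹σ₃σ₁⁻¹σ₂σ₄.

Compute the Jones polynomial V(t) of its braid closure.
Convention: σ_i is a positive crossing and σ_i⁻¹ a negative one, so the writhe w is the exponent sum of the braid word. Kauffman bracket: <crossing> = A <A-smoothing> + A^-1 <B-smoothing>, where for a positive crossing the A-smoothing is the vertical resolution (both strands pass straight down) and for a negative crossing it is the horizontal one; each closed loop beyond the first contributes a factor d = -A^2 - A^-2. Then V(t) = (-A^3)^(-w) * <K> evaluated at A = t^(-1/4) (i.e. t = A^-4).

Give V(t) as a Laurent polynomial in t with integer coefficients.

The presented braid s2^-1 s1 s2 s1^-1 s2^-1 s2^-1 s3 s2^-1 s1^-1 s1^-1 s3 s1^-1 s2 s4 on 5 strands reduces by inverse Markov moves (closure unchanged at each step):
  Destabilize: the word has the form β·s4 where s4 occurs only as the final letter (β ∈ B_4); drop it and the last strand → 4 strands.
  Deconjugate: the word is γ·β·γ⁻¹ with γ = s2^-1 s1 (prefix) and γ⁻¹ = s1^-1 s2 (suffix); strip both.
Reduced to β = s2 s1^-1 s2^-1 s2^-1 s3 s2^-1 s1^-1 s1^-1 s3 on 4 strands, 9 crossings.
Compute on β:
Braid: s2 s1^-1 s2^-1 s2^-1 s3 s2^-1 s1^-1 s1^-1 s3 on 4 strands, 9 crossings.
Writhe w = (#positive) - (#negative) = 3 - 6 = -3.
State-sum expansion of <K>. There are 2^9 = 512 states.
Each crossing splits two ways (0=vertical, 1=horizontal). The state's weight is A^(#A-smoothings - #B-smoothings) * d^(loops - 1).
Tabulate the states by total A-exponent and number of loops L (A-exp: L × count):
  A^9: L=6 ×1
  A^7: L=5 ×9
  A^5: L=4 ×35, L=6 ×1
  A^3: L=3 ×73, L=5 ×11
  A^1: L=2 ×82, L=4 ×43, L=6 ×1
  A^-1: L=1 ×40, L=3 ×79, L=5 ×7
  A^-3: L=2 ×63, L=4 ×21
  A^-5: L=1 ×9, L=3 ×26, L=5 ×1
  A^-7: L=2 ×6, L=4 ×3
  A^-9: L=3 ×1
Each group contributes A^e * Σ count * d^(L-1):
Powers of d = -A^2 - A^-2: d^2 = A^4 + 2 + A^-4; d^3 = -A^6 - 3*A^2 - 3*A^-2 - A^-6; d^4 = A^8 + 4*A^4 + 6 + 4*A^-4 + A^-8; d^5 = -A^10 - 5*A^6 - 10*A^2 - 10*A^-2 - 5*A^-6 - A^-10.
  A^9 * (d^5) = -A^19 - 5*A^15 - 10*A^11 - 10*A^7 - 5*A^3 - A^-1
  A^7 * (9*d^4) = 9*A^15 + 36*A^11 + 54*A^7 + 36*A^3 + 9*A^-1
  A^5 * (35*d^3 + d^5) = -A^15 - 40*A^11 - 115*A^7 - 115*A^3 - 40*A^-1 - A^-5
  A^3 * (73*d^2 + 11*d^4) = 11*A^11 + 117*A^7 + 212*A^3 + 117*A^-1 + 11*A^-5
  A^1 * (82*d + 43*d^3 + d^5) = -A^11 - 48*A^7 - 221*A^3 - 221*A^-1 - 48*A^-5 - A^-9
  A^-1 * (40 + 79*d^2 + 7*d^4) = 7*A^7 + 107*A^3 + 240*A^-1 + 107*A^-5 + 7*A^-9
  A^-3 * (63*d + 21*d^3) = -21*A^3 - 126*A^-1 - 126*A^-5 - 21*A^-9
  A^-5 * (9 + 26*d^2 + d^4) = A^3 + 30*A^-1 + 67*A^-5 + 30*A^-9 + A^-13
  A^-7 * (6*d + 3*d^3) = -3*A^-1 - 15*A^-5 - 15*A^-9 - 3*A^-13
  A^-9 * (d^2) = A^-5 + 2*A^-9 + A^-13
Summing the groups: <K> = -A^19 + 3*A^15 - 4*A^11 + 5*A^7 - 6*A^3 + 5*A^-1 - 4*A^-5 + 2*A^-9 - A^-13
Normalise by the writhe: (-A^3)^(-w) = (-A^3)^(3) = -A^9, so f(A) = -A^9 * <K> = A^28 - 3*A^24 + 4*A^20 - 5*A^16 + 6*A^12 - 5*A^8 + 4*A^4 - 2 + A^-4.
Substitute A = t^(-1/4), i.e. A^e → t^(-e/4): V(t) = t - 2 + 4*t^-1 - 5*t^-2 + 6*t^-3 - 5*t^-4 + 4*t^-5 - 3*t^-6 + t^-7

Answer: t - 2 + 4*t^-1 - 5*t^-2 + 6*t^-3 - 5*t^-4 + 4*t^-5 - 3*t^-6 + t^-7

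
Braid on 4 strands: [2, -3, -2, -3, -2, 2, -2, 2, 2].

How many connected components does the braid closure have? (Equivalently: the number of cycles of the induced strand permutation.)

Track the strand permutation on 4 strands, starting from identity.
  step 1: s2 swaps positions 2,3 -> [1 3 2 4]
  step 2: s3^-1 swaps positions 3,4 -> [1 3 4 2]
  step 3: s2^-1 swaps positions 2,3 -> [1 4 3 2]
  step 4: s3^-1 swaps positions 3,4 -> [1 4 2 3]
  step 5: s2^-1 swaps positions 2,3 -> [1 2 4 3]
  step 6: s2 swaps positions 2,3 -> [1 4 2 3]
  step 7: s2^-1 swaps positions 2,3 -> [1 2 4 3]
  step 8: s2 swaps positions 2,3 -> [1 4 2 3]
  step 9: s2 swaps positions 2,3 -> [1 2 4 3]
Final permutation (position -> original strand): [1 2 4 3]
Closure components = cycle count of this permutation = 3.

Answer: 3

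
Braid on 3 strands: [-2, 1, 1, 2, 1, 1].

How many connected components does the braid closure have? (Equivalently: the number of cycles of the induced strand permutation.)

3

Derivation:
Track the strand permutation on 3 strands, starting from identity.
  step 1: s2^-1 swaps positions 2,3 -> [1 3 2]
  step 2: s1 swaps positions 1,2 -> [3 1 2]
  step 3: s1 swaps positions 1,2 -> [1 3 2]
  step 4: s2 swaps positions 2,3 -> [1 2 3]
  step 5: s1 swaps positions 1,2 -> [2 1 3]
  step 6: s1 swaps positions 1,2 -> [1 2 3]
Final permutation (position -> original strand): [1 2 3]
Closure components = cycle count of this permutation = 3.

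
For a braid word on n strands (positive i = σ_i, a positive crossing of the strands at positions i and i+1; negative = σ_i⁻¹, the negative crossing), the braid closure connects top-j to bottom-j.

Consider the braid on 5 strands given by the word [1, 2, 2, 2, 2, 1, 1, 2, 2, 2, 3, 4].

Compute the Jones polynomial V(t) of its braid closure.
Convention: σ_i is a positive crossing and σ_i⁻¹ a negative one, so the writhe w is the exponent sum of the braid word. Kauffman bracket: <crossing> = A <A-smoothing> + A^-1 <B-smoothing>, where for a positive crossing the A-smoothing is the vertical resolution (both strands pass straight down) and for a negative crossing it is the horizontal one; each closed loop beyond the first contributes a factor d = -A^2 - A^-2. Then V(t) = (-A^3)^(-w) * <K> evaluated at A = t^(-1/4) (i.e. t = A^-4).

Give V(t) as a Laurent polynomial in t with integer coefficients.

The presented braid s1 s2 s2 s2 s2 s1 s1 s2 s2 s2 s3 s4 on 5 strands reduces by inverse Markov moves (closure unchanged at each step):
  Destabilize: the word has the form β·s4 where s4 occurs only as the final letter (β ∈ B_4); drop it and the last strand → 4 strands.
  Destabilize: the word has the form β·s3 where s3 occurs only as the final letter (β ∈ B_3); drop it and the last strand → 3 strands.
Reduced to β = s1 s2 s2 s2 s2 s1 s1 s2 s2 s2 on 3 strands, 10 crossings.
Compute on β:
Braid: s1 s2 s2 s2 s2 s1 s1 s2 s2 s2 on 3 strands, 10 crossings.
Writhe w = (#positive) - (#negative) = 10 - 0 = 10.
Computing the Kauffman bracket via state sum. There are 2^10 = 1024 states.
Each crossing splits two ways (0=vertical, 1=horizontal). The state's weight is A^(#A-smoothings - #B-smoothings) * d^(loops - 1).
Tabulate the states by total A-exponent and number of loops L (A-exp: L × count):
  A^10: L=3 ×1
  A^8: L=2 ×10
  A^6: L=1 ×21, L=3 ×24
  A^4: L=2 ×84, L=4 ×36
  A^2: L=1 ×24, L=3 ×151, L=5 ×35
  A^0: L=2 ×72, L=4 ×159, L=6 ×21
  A^-2: L=3 ×98, L=5 ×105, L=7 ×7
  A^-4: L=4 ×76, L=6 ×43, L=8 ×1
  A^-6: L=5 ×35, L=7 ×10
  A^-8: L=6 ×9, L=8 ×1
  A^-10: L=7 ×1
Each group contributes A^e * Σ count * d^(L-1):
Powers of d = -A^2 - A^-2: d^2 = A^4 + 2 + A^-4; d^3 = -A^6 - 3*A^2 - 3*A^-2 - A^-6; d^4 = A^8 + 4*A^4 + 6 + 4*A^-4 + A^-8; d^5 = -A^10 - 5*A^6 - 10*A^2 - 10*A^-2 - 5*A^-6 - A^-10; d^6 = A^12 + 6*A^8 + 15*A^4 + 20 + 15*A^-4 + 6*A^-8 + A^-12; d^7 = -A^14 - 7*A^10 - 21*A^6 - 35*A^2 - 35*A^-2 - 21*A^-6 - 7*A^-10 - A^-14.
  A^10 * (d^2) = A^14 + 2*A^10 + A^6
  A^8 * (10*d) = -10*A^10 - 10*A^6
  A^6 * (21 + 24*d^2) = 24*A^10 + 69*A^6 + 24*A^2
  A^4 * (84*d + 36*d^3) = -36*A^10 - 192*A^6 - 192*A^2 - 36*A^-2
  A^2 * (24 + 151*d^2 + 35*d^4) = 35*A^10 + 291*A^6 + 536*A^2 + 291*A^-2 + 35*A^-6
  A^0 * (72*d + 159*d^3 + 21*d^5) = -21*A^10 - 264*A^6 - 759*A^2 - 759*A^-2 - 264*A^-6 - 21*A^-10
  A^-2 * (98*d^2 + 105*d^4 + 7*d^6) = 7*A^10 + 147*A^6 + 623*A^2 + 966*A^-2 + 623*A^-6 + 147*A^-10 + 7*A^-14
  A^-4 * (76*d^3 + 43*d^5 + d^7) = -A^10 - 50*A^6 - 312*A^2 - 693*A^-2 - 693*A^-6 - 312*A^-10 - 50*A^-14 - A^-18
  A^-6 * (35*d^4 + 10*d^6) = 10*A^6 + 95*A^2 + 290*A^-2 + 410*A^-6 + 290*A^-10 + 95*A^-14 + 10*A^-18
  A^-8 * (9*d^5 + d^7) = -A^6 - 16*A^2 - 66*A^-2 - 125*A^-6 - 125*A^-10 - 66*A^-14 - 16*A^-18 - A^-22
  A^-10 * (d^6) = A^2 + 6*A^-2 + 15*A^-6 + 20*A^-10 + 15*A^-14 + 6*A^-18 + A^-22
Summing the groups: <K> = A^14 + A^6 - A^-2 + A^-6 - A^-10 + A^-14 - A^-18
Normalise by the writhe: (-A^3)^(-w) = (-A^3)^(-10) = A^-30, so f(A) = A^-30 * <K> = A^-16 + A^-24 - A^-32 + A^-36 - A^-40 + A^-44 - A^-48.
Substitute A = t^(-1/4), i.e. A^e → t^(-e/4): V(t) = -t^12 + t^11 - t^10 + t^9 - t^8 + t^6 + t^4

Answer: -t^12 + t^11 - t^10 + t^9 - t^8 + t^6 + t^4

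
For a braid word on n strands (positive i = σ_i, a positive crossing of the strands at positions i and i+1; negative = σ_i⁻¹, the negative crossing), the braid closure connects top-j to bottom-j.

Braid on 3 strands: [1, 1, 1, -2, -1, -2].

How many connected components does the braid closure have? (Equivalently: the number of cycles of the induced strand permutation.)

1

Derivation:
Track the strand permutation on 3 strands, starting from identity.
  step 1: s1 swaps positions 1,2 -> [2 1 3]
  step 2: s1 swaps positions 1,2 -> [1 2 3]
  step 3: s1 swaps positions 1,2 -> [2 1 3]
  step 4: s2^-1 swaps positions 2,3 -> [2 3 1]
  step 5: s1^-1 swaps positions 1,2 -> [3 2 1]
  step 6: s2^-1 swaps positions 2,3 -> [3 1 2]
Final permutation (position -> original strand): [3 1 2]
Closure components = cycle count of this permutation = 1.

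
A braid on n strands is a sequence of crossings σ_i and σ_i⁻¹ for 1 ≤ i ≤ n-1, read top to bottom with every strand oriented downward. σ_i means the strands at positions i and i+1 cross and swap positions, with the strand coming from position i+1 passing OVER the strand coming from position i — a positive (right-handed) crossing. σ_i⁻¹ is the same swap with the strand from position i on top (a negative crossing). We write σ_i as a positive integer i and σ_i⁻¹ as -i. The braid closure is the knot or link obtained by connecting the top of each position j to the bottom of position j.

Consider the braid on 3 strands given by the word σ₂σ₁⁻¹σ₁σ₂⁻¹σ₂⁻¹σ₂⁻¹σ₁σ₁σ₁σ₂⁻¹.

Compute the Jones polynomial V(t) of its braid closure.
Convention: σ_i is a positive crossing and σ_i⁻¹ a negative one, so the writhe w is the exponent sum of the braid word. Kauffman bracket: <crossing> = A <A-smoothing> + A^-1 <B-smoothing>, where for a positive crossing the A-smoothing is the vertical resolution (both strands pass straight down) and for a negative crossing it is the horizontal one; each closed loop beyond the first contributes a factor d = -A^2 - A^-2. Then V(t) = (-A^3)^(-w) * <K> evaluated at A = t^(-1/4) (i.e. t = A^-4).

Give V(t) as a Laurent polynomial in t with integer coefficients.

The presented braid s2 s1^-1 s1 s2^-1 s2^-1 s2^-1 s1 s1 s1 s2^-1 on 3 strands reduces by inverse Markov moves (closure unchanged at each step):
  Deconjugate: the word is γ·β·γ⁻¹ with γ = s2 s1^-1 (prefix) and γ⁻¹ = s1 s2^-1 (suffix); strip both.
Reduced to β = s1 s2^-1 s2^-1 s2^-1 s1 s1 on 3 strands, 6 crossings.
Compute on β:
Braid: s1 s2^-1 s2^-1 s2^-1 s1 s1 on 3 strands, 6 crossings.
Writhe w = (#positive) - (#negative) = 3 - 3 = 0.
Enumerate smoothing states for the bracket polynomial. There are 2^6 = 64 states.
Smooth each crossing (0=||, 1=⌣⌢); contribution A^(Σ sign_k(1-2s_k)) * d^(L-1).
Tabulate the states by total A-exponent and number of loops L (A-exp: L × count):
  A^6: L=4 ×1
  A^4: L=3 ×6
  A^2: L=2 ×12, L=4 ×3
  A^0: L=1 ×9, L=3 ×10, L=5 ×1
  A^-2: L=2 ×12, L=4 ×3
  A^-4: L=3 ×6
  A^-6: L=4 ×1
Each group contributes A^e * Σ count * d^(L-1):
Powers of d = -A^2 - A^-2: d^2 = A^4 + 2 + A^-4; d^3 = -A^6 - 3*A^2 - 3*A^-2 - A^-6; d^4 = A^8 + 4*A^4 + 6 + 4*A^-4 + A^-8.
  A^6 * (d^3) = -A^12 - 3*A^8 - 3*A^4 - 1
  A^4 * (6*d^2) = 6*A^8 + 12*A^4 + 6
  A^2 * (12*d + 3*d^3) = -3*A^8 - 21*A^4 - 21 - 3*A^-4
  A^0 * (9 + 10*d^2 + d^4) = A^8 + 14*A^4 + 35 + 14*A^-4 + A^-8
  A^-2 * (12*d + 3*d^3) = -3*A^4 - 21 - 21*A^-4 - 3*A^-8
  A^-4 * (6*d^2) = 6 + 12*A^-4 + 6*A^-8
  A^-6 * (d^3) = -1 - 3*A^-4 - 3*A^-8 - A^-12
Summing the groups: <K> = -A^12 + A^8 - A^4 + 3 - A^-4 + A^-8 - A^-12
Normalise by the writhe: (-A^3)^(-w) = (-A^3)^(0) = 1, so f(A) = 1 * <K> = -A^12 + A^8 - A^4 + 3 - A^-4 + A^-8 - A^-12.
Substitute A = t^(-1/4), i.e. A^e → t^(-e/4): V(t) = -t^3 + t^2 - t + 3 - t^-1 + t^-2 - t^-3

Answer: -t^3 + t^2 - t + 3 - t^-1 + t^-2 - t^-3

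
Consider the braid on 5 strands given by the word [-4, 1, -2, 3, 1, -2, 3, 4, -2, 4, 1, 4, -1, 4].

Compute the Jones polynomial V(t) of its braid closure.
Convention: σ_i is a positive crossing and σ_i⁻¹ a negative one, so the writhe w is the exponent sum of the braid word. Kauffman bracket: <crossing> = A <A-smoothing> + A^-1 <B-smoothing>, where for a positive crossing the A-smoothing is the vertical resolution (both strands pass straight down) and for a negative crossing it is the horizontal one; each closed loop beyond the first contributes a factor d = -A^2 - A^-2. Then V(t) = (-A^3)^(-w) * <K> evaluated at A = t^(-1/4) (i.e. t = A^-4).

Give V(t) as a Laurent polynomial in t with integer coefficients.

-t^8 + 3*t^7 - 5*t^6 + 8*t^5 - 10*t^4 + 10*t^3 - 10*t^2 + 8*t - 4 + 3*t^-1 - t^-2

Derivation:
The presented braid s4^-1 s1 s2^-1 s3 s1 s2^-1 s3 s4 s2^-1 s4 s1 s4 s1^-1 s4 on 5 strands reduces by inverse Markov moves (closure unchanged at each step):
  Deconjugate: the word is γ·β·γ⁻¹ with γ = s4^-1 (prefix) and γ⁻¹ = s4 (suffix); strip both.
  Deconjugate: the word is γ·β·γ⁻¹ with γ = s1 (prefix) and γ⁻¹ = s1^-1 (suffix); strip both.
Reduced to β = s2^-1 s3 s1 s2^-1 s3 s4 s2^-1 s4 s1 s4 on 5 strands, 10 crossings.
Compute on β:
Braid: s2^-1 s3 s1 s2^-1 s3 s4 s2^-1 s4 s1 s4 on 5 strands, 10 crossings.
Writhe w = (#positive) - (#negative) = 7 - 3 = 4.
State-sum expansion of <K>. There are 2^10 = 1024 states.
Smooth each crossing (0=||, 1=⌣⌢); contribution A^(Σ sign_k(1-2s_k)) * d^(L-1).
Tabulate the states by total A-exponent and number of loops L (A-exp: L × count):
  A^10: L=6 ×1
  A^8: L=5 ×10
  A^6: L=4 ×42, L=6 ×3
  A^4: L=3 ×95, L=5 ×24, L=7 ×1
  A^2: L=2 ×117, L=4 ×86, L=6 ×7
  A^0: L=1 ×63, L=3 ×157, L=5 ×32
  A^-2: L=2 ×120, L=4 ×87, L=6 ×3
  A^-4: L=3 ×99, L=5 ×21
  A^-6: L=4 ×43, L=6 ×2
  A^-8: L=5 ×10
  A^-10: L=6 ×1
Each group contributes A^e * Σ count * d^(L-1):
Powers of d = -A^2 - A^-2: d^2 = A^4 + 2 + A^-4; d^3 = -A^6 - 3*A^2 - 3*A^-2 - A^-6; d^4 = A^8 + 4*A^4 + 6 + 4*A^-4 + A^-8; d^5 = -A^10 - 5*A^6 - 10*A^2 - 10*A^-2 - 5*A^-6 - A^-10; d^6 = A^12 + 6*A^8 + 15*A^4 + 20 + 15*A^-4 + 6*A^-8 + A^-12.
  A^10 * (d^5) = -A^20 - 5*A^16 - 10*A^12 - 10*A^8 - 5*A^4 - 1
  A^8 * (10*d^4) = 10*A^16 + 40*A^12 + 60*A^8 + 40*A^4 + 10
  A^6 * (42*d^3 + 3*d^5) = -3*A^16 - 57*A^12 - 156*A^8 - 156*A^4 - 57 - 3*A^-4
  A^4 * (95*d^2 + 24*d^4 + d^6) = A^16 + 30*A^12 + 206*A^8 + 354*A^4 + 206 + 30*A^-4 + A^-8
  A^2 * (117*d + 86*d^3 + 7*d^5) = -7*A^12 - 121*A^8 - 445*A^4 - 445 - 121*A^-4 - 7*A^-8
  A^0 * (63 + 157*d^2 + 32*d^4) = 32*A^8 + 285*A^4 + 569 + 285*A^-4 + 32*A^-8
  A^-2 * (120*d + 87*d^3 + 3*d^5) = -3*A^8 - 102*A^4 - 411 - 411*A^-4 - 102*A^-8 - 3*A^-12
  A^-4 * (99*d^2 + 21*d^4) = 21*A^4 + 183 + 324*A^-4 + 183*A^-8 + 21*A^-12
  A^-6 * (43*d^3 + 2*d^5) = -2*A^4 - 53 - 149*A^-4 - 149*A^-8 - 53*A^-12 - 2*A^-16
  A^-8 * (10*d^4) = 10 + 40*A^-4 + 60*A^-8 + 40*A^-12 + 10*A^-16
  A^-10 * (d^5) = -1 - 5*A^-4 - 10*A^-8 - 10*A^-12 - 5*A^-16 - A^-20
Summing the groups: <K> = -A^20 + 3*A^16 - 4*A^12 + 8*A^8 - 10*A^4 + 10 - 10*A^-4 + 8*A^-8 - 5*A^-12 + 3*A^-16 - A^-20
Normalise by the writhe: (-A^3)^(-w) = (-A^3)^(-4) = A^-12, so f(A) = A^-12 * <K> = -A^8 + 3*A^4 - 4 + 8*A^-4 - 10*A^-8 + 10*A^-12 - 10*A^-16 + 8*A^-20 - 5*A^-24 + 3*A^-28 - A^-32.
Substitute A = t^(-1/4), i.e. A^e → t^(-e/4): V(t) = -t^8 + 3*t^7 - 5*t^6 + 8*t^5 - 10*t^4 + 10*t^3 - 10*t^2 + 8*t - 4 + 3*t^-1 - t^-2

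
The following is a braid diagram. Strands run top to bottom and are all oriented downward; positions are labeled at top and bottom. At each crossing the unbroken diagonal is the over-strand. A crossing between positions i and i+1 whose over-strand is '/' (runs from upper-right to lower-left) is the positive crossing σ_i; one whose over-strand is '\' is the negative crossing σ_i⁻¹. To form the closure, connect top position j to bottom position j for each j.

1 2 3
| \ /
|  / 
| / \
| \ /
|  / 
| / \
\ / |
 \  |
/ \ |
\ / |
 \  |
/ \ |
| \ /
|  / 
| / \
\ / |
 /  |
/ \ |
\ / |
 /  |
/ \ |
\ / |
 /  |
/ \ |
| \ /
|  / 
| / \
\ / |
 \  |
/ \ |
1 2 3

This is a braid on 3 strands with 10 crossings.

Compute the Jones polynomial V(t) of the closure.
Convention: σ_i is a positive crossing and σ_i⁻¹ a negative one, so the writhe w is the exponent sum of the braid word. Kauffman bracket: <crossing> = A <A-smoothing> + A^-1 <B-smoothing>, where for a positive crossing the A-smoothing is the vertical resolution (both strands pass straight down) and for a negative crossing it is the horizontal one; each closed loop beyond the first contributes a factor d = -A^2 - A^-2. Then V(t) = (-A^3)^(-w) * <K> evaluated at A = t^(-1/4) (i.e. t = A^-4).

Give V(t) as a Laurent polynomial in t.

Reading the diagram top to bottom ('/'-over between positions i,i+1 = s_i, '\'-over = s_i^-1): braid word = s2 s2 s1^-1 s1^-1 s2 s1 s1 s1 s2 s1^-1.
Braid: s2 s2 s1^-1 s1^-1 s2 s1 s1 s1 s2 s1^-1 on 3 strands, 10 crossings.
Writhe w = (#positive) - (#negative) = 7 - 3 = 4.
State-sum expansion of <K>. There are 2^10 = 1024 states.
Each crossing splits two ways (0=vertical, 1=horizontal). The state's weight is A^(#A-smoothings - #B-smoothings) * d^(loops - 1).
Tabulate the states by total A-exponent and number of loops L (A-exp: L × count):
  A^10: L=4 ×1
  A^8: L=3 ×7, L=5 ×3
  A^6: L=2 ×19, L=4 ×23, L=6 ×3
  A^4: L=1 ×20, L=3 ×75, L=5 ×24, L=7 ×1
  A^2: L=2 ×114, L=4 ×86, L=6 ×10
  A^0: L=1 ×51, L=3 ×155, L=5 ×45, L=7 ×1
  A^-2: L=2 ×102, L=4 ×98, L=6 ×10
  A^-4: L=3 ×89, L=5 ×30, L=7 ×1
  A^-6: L=4 ×41, L=6 ×4
  A^-8: L=5 ×10
  A^-10: L=6 ×1
Each group contributes A^e * Σ count * d^(L-1):
Powers of d = -A^2 - A^-2: d^2 = A^4 + 2 + A^-4; d^3 = -A^6 - 3*A^2 - 3*A^-2 - A^-6; d^4 = A^8 + 4*A^4 + 6 + 4*A^-4 + A^-8; d^5 = -A^10 - 5*A^6 - 10*A^2 - 10*A^-2 - 5*A^-6 - A^-10; d^6 = A^12 + 6*A^8 + 15*A^4 + 20 + 15*A^-4 + 6*A^-8 + A^-12.
  A^10 * (d^3) = -A^16 - 3*A^12 - 3*A^8 - A^4
  A^8 * (7*d^2 + 3*d^4) = 3*A^16 + 19*A^12 + 32*A^8 + 19*A^4 + 3
  A^6 * (19*d + 23*d^3 + 3*d^5) = -3*A^16 - 38*A^12 - 118*A^8 - 118*A^4 - 38 - 3*A^-4
  A^4 * (20 + 75*d^2 + 24*d^4 + d^6) = A^16 + 30*A^12 + 186*A^8 + 334*A^4 + 186 + 30*A^-4 + A^-8
  A^2 * (114*d + 86*d^3 + 10*d^5) = -10*A^12 - 136*A^8 - 472*A^4 - 472 - 136*A^-4 - 10*A^-8
  A^0 * (51 + 155*d^2 + 45*d^4 + d^6) = A^12 + 51*A^8 + 350*A^4 + 651 + 350*A^-4 + 51*A^-8 + A^-12
  A^-2 * (102*d + 98*d^3 + 10*d^5) = -10*A^8 - 148*A^4 - 496 - 496*A^-4 - 148*A^-8 - 10*A^-12
  A^-4 * (89*d^2 + 30*d^4 + d^6) = A^8 + 36*A^4 + 224 + 378*A^-4 + 224*A^-8 + 36*A^-12 + A^-16
  A^-6 * (41*d^3 + 4*d^5) = -4*A^4 - 61 - 163*A^-4 - 163*A^-8 - 61*A^-12 - 4*A^-16
  A^-8 * (10*d^4) = 10 + 40*A^-4 + 60*A^-8 + 40*A^-12 + 10*A^-16
  A^-10 * (d^5) = -1 - 5*A^-4 - 10*A^-8 - 10*A^-12 - 5*A^-16 - A^-20
Summing the groups: <K> = -A^12 + 3*A^8 - 4*A^4 + 6 - 5*A^-4 + 5*A^-8 - 4*A^-12 + 2*A^-16 - A^-20
Normalise by the writhe: (-A^3)^(-w) = (-A^3)^(-4) = A^-12, so f(A) = A^-12 * <K> = -1 + 3*A^-4 - 4*A^-8 + 6*A^-12 - 5*A^-16 + 5*A^-20 - 4*A^-24 + 2*A^-28 - A^-32.
Substitute A = t^(-1/4), i.e. A^e → t^(-e/4): V(t) = -t^8 + 2*t^7 - 4*t^6 + 5*t^5 - 5*t^4 + 6*t^3 - 4*t^2 + 3*t - 1

Answer: -t^8 + 2*t^7 - 4*t^6 + 5*t^5 - 5*t^4 + 6*t^3 - 4*t^2 + 3*t - 1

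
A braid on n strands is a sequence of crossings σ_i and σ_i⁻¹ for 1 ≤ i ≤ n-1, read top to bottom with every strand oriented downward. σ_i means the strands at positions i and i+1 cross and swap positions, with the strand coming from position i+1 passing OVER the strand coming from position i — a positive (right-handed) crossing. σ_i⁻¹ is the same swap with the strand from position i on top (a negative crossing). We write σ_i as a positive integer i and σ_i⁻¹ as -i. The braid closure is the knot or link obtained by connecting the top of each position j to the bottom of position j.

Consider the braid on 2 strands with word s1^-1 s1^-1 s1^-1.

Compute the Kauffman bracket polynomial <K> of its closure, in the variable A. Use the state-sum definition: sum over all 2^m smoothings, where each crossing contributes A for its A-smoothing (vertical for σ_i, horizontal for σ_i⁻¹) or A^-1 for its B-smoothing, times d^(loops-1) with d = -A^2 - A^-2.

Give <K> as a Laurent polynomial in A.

Braid: s1^-1 s1^-1 s1^-1 on 2 strands, 3 crossings.
Writhe w = (#positive) - (#negative) = 0 - 3 = -3.
Enumerate smoothing states for the bracket polynomial. There are 2^3 = 8 states.
For each crossing: s=0 is the vertical smoothing, s=1 horizontal. Crossing k contributes A^(sign_k * (1 - 2*s_k)); loop factor d = -A^2 - A^-2.
  state 000: A-exp=-3, loops=2, term = A^-3 * d^1
  state 001: A-exp=-1, loops=1, term = A^-1 * d^0
  state 010: A-exp=-1, loops=1, term = A^-1 * d^0
  state 011: A-exp=+1, loops=2, term = A^1 * d^1
  state 100: A-exp=-1, loops=1, term = A^-1 * d^0
  state 101: A-exp=+1, loops=2, term = A^1 * d^1
  state 110: A-exp=+1, loops=2, term = A^1 * d^1
  state 111: A-exp=+3, loops=3, term = A^3 * d^2
Collect the terms by A-exponent (count of states per loop number):
Powers of d = -A^2 - A^-2: d^2 = A^4 + 2 + A^-4.
  A^3 * (d^2) = A^7 + 2*A^3 + A^-1
  A^1 * (3*d) = -3*A^3 - 3*A^-1
  A^-1 * (3) = 3*A^-1
  A^-3 * (d) = -A^-1 - A^-5
Summing the groups: <K> = A^7 - A^3 - A^-5

Answer: A^7 - A^3 - A^-5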